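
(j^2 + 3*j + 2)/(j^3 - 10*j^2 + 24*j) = (j^2 + 3*j + 2)/(j*(j^2 - 10*j + 24))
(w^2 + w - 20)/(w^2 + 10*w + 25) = (w - 4)/(w + 5)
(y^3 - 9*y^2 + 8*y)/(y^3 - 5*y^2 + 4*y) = (y - 8)/(y - 4)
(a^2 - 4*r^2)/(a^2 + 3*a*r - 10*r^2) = (a + 2*r)/(a + 5*r)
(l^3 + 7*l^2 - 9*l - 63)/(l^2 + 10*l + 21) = l - 3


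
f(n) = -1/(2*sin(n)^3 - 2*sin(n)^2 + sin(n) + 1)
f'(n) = -(-6*sin(n)^2*cos(n) + 4*sin(n)*cos(n) - cos(n))/(2*sin(n)^3 - 2*sin(n)^2 + sin(n) + 1)^2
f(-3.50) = -0.84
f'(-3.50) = -0.22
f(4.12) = 0.43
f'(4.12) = -0.86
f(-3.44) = -0.85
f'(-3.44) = -0.24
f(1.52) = -0.50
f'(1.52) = 0.04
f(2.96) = -0.89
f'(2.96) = -0.37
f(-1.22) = 0.30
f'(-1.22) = 0.31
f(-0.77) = 0.75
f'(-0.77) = 2.68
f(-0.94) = 0.46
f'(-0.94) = 1.02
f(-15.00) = 0.96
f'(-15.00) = -4.26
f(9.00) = -0.82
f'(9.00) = -0.23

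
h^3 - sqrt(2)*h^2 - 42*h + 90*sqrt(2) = (h - 3*sqrt(2))^2*(h + 5*sqrt(2))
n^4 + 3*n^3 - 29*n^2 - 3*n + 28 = (n - 4)*(n - 1)*(n + 1)*(n + 7)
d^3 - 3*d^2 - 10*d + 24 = (d - 4)*(d - 2)*(d + 3)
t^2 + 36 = (t - 6*I)*(t + 6*I)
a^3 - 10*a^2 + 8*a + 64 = (a - 8)*(a - 4)*(a + 2)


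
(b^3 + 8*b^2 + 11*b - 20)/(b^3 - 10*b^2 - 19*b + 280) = (b^2 + 3*b - 4)/(b^2 - 15*b + 56)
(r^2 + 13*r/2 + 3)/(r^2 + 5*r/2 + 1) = (r + 6)/(r + 2)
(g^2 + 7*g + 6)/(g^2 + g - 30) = (g + 1)/(g - 5)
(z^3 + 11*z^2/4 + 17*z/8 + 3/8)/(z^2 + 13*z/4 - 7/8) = (8*z^3 + 22*z^2 + 17*z + 3)/(8*z^2 + 26*z - 7)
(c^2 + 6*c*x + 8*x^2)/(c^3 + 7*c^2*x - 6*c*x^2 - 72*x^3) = (-c - 2*x)/(-c^2 - 3*c*x + 18*x^2)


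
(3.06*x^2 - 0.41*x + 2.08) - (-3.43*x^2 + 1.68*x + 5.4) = 6.49*x^2 - 2.09*x - 3.32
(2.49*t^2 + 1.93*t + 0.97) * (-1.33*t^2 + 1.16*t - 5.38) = -3.3117*t^4 + 0.3215*t^3 - 12.4475*t^2 - 9.2582*t - 5.2186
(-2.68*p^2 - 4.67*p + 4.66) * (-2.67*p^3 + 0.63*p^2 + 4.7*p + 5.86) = 7.1556*p^5 + 10.7805*p^4 - 27.9803*p^3 - 34.718*p^2 - 5.4642*p + 27.3076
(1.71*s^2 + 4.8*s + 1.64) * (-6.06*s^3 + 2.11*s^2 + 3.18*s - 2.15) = -10.3626*s^5 - 25.4799*s^4 + 5.6274*s^3 + 15.0479*s^2 - 5.1048*s - 3.526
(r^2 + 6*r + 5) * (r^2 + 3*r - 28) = r^4 + 9*r^3 - 5*r^2 - 153*r - 140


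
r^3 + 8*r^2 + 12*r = r*(r + 2)*(r + 6)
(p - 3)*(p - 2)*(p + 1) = p^3 - 4*p^2 + p + 6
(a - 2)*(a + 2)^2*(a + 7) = a^4 + 9*a^3 + 10*a^2 - 36*a - 56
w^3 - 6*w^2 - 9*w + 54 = (w - 6)*(w - 3)*(w + 3)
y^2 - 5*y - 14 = (y - 7)*(y + 2)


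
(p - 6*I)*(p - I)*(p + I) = p^3 - 6*I*p^2 + p - 6*I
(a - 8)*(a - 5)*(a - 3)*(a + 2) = a^4 - 14*a^3 + 47*a^2 + 38*a - 240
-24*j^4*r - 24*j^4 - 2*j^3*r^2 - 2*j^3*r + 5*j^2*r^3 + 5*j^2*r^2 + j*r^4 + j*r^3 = (-2*j + r)*(3*j + r)*(4*j + r)*(j*r + j)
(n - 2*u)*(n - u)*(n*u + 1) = n^3*u - 3*n^2*u^2 + n^2 + 2*n*u^3 - 3*n*u + 2*u^2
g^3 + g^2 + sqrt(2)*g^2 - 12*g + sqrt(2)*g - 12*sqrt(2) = (g - 3)*(g + 4)*(g + sqrt(2))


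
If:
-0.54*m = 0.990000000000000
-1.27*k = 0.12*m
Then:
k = 0.17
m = -1.83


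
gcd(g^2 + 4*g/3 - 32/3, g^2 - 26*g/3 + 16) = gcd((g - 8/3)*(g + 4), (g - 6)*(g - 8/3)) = g - 8/3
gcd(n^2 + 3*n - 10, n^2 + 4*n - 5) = n + 5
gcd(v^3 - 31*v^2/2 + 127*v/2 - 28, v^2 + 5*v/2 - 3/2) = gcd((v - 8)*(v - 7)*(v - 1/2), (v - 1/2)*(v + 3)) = v - 1/2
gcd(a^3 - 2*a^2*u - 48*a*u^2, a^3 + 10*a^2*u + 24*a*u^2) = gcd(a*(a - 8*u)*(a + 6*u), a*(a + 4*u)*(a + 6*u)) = a^2 + 6*a*u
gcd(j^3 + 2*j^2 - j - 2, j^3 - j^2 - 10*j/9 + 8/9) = j + 1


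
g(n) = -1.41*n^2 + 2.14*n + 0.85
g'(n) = 2.14 - 2.82*n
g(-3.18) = -20.21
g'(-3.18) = 11.11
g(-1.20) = -3.75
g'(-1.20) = 5.52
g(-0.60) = -0.94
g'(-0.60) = 3.83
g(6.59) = -46.28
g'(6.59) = -16.44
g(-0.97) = -2.55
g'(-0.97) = 4.88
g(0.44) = 1.52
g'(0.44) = 0.90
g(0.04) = 0.93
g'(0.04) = 2.03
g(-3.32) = -21.80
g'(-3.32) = 11.50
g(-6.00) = -62.75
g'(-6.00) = 19.06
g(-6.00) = -62.75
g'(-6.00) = 19.06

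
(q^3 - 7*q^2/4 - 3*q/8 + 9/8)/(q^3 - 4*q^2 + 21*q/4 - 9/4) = (4*q + 3)/(2*(2*q - 3))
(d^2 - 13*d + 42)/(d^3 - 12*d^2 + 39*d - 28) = (d - 6)/(d^2 - 5*d + 4)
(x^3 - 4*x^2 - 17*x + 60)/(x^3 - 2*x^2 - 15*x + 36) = (x - 5)/(x - 3)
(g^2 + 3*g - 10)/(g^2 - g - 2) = (g + 5)/(g + 1)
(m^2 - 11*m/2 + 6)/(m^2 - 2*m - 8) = (m - 3/2)/(m + 2)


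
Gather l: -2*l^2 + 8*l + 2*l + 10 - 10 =-2*l^2 + 10*l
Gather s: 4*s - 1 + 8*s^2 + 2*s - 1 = 8*s^2 + 6*s - 2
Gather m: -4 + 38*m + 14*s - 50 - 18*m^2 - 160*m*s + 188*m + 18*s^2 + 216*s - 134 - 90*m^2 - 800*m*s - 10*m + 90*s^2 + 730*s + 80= -108*m^2 + m*(216 - 960*s) + 108*s^2 + 960*s - 108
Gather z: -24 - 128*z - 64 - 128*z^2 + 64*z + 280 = -128*z^2 - 64*z + 192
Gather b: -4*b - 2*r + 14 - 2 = -4*b - 2*r + 12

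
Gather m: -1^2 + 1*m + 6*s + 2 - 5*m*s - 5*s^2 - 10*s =m*(1 - 5*s) - 5*s^2 - 4*s + 1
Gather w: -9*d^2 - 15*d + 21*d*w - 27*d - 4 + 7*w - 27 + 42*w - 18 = -9*d^2 - 42*d + w*(21*d + 49) - 49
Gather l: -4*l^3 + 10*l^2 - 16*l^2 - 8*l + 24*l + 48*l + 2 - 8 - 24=-4*l^3 - 6*l^2 + 64*l - 30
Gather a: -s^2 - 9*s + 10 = -s^2 - 9*s + 10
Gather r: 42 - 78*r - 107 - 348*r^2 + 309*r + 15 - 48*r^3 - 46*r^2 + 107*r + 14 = -48*r^3 - 394*r^2 + 338*r - 36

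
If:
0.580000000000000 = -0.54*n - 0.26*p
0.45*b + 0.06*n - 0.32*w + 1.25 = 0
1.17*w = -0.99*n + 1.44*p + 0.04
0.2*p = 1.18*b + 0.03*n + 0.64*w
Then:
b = -1.02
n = -1.44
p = 0.76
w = 2.20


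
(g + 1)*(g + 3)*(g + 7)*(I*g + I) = I*g^4 + 12*I*g^3 + 42*I*g^2 + 52*I*g + 21*I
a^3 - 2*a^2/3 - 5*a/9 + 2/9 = (a - 1)*(a - 1/3)*(a + 2/3)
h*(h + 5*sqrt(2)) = h^2 + 5*sqrt(2)*h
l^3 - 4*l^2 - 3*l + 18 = (l - 3)^2*(l + 2)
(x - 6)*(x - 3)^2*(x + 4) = x^4 - 8*x^3 - 3*x^2 + 126*x - 216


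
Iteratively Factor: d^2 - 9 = (d + 3)*(d - 3)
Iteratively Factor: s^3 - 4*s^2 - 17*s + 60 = (s - 3)*(s^2 - s - 20) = (s - 5)*(s - 3)*(s + 4)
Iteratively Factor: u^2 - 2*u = (u)*(u - 2)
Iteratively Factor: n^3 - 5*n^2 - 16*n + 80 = (n - 4)*(n^2 - n - 20) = (n - 5)*(n - 4)*(n + 4)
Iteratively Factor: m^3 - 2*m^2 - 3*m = (m + 1)*(m^2 - 3*m) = m*(m + 1)*(m - 3)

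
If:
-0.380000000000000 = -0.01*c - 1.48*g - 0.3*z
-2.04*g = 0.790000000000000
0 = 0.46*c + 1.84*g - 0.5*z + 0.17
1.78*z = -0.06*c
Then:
No Solution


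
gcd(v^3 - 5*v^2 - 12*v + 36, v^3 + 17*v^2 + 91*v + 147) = v + 3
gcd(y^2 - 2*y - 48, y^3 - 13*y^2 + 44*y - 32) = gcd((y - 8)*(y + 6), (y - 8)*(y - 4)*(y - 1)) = y - 8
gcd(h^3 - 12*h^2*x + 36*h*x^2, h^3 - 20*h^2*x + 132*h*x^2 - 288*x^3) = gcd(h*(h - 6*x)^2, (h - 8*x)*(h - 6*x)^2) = h^2 - 12*h*x + 36*x^2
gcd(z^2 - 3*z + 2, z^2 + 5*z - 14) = z - 2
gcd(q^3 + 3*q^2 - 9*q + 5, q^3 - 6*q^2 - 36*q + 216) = 1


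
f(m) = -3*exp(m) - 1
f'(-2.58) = -0.23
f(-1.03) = -2.07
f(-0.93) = -2.18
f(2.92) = -56.62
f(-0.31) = -3.20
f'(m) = -3*exp(m)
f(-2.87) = -1.17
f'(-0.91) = -1.21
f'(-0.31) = -2.20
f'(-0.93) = -1.18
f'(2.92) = -55.62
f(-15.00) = -1.00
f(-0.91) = -2.21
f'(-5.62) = -0.01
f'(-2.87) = -0.17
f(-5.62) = -1.01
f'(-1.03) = -1.07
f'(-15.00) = 0.00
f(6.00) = -1211.29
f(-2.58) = -1.23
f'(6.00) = -1210.29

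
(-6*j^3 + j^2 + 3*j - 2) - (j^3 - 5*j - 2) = -7*j^3 + j^2 + 8*j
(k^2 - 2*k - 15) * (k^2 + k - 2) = k^4 - k^3 - 19*k^2 - 11*k + 30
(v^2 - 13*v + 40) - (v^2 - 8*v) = 40 - 5*v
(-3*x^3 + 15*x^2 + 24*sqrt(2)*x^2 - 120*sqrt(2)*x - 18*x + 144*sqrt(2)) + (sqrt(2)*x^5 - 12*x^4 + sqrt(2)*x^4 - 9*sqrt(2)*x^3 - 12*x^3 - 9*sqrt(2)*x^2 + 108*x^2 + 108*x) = sqrt(2)*x^5 - 12*x^4 + sqrt(2)*x^4 - 15*x^3 - 9*sqrt(2)*x^3 + 15*sqrt(2)*x^2 + 123*x^2 - 120*sqrt(2)*x + 90*x + 144*sqrt(2)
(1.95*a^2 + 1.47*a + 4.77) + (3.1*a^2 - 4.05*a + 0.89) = 5.05*a^2 - 2.58*a + 5.66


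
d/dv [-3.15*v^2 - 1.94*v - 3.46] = -6.3*v - 1.94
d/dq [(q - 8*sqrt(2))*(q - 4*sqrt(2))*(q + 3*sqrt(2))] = 3*q^2 - 18*sqrt(2)*q - 8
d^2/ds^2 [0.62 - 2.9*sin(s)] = 2.9*sin(s)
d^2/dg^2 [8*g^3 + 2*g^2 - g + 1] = 48*g + 4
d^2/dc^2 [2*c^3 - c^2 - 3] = 12*c - 2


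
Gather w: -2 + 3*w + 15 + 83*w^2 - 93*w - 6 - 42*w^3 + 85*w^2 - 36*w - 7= -42*w^3 + 168*w^2 - 126*w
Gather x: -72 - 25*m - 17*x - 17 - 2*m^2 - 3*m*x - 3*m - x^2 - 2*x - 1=-2*m^2 - 28*m - x^2 + x*(-3*m - 19) - 90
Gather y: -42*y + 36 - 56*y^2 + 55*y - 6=-56*y^2 + 13*y + 30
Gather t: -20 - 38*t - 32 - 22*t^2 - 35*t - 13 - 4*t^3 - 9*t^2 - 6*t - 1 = -4*t^3 - 31*t^2 - 79*t - 66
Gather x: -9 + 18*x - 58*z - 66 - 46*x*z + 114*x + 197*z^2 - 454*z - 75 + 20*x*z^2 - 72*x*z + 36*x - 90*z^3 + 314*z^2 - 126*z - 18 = x*(20*z^2 - 118*z + 168) - 90*z^3 + 511*z^2 - 638*z - 168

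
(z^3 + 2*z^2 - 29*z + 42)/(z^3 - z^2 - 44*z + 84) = (z - 3)/(z - 6)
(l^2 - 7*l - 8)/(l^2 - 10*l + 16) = (l + 1)/(l - 2)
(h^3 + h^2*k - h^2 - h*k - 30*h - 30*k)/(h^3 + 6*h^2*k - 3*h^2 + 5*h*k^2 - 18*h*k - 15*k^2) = (h^2 - h - 30)/(h^2 + 5*h*k - 3*h - 15*k)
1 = 1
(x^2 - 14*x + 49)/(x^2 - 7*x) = (x - 7)/x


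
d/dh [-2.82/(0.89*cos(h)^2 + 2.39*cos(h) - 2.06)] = -(5.0196*cos(h) + 6.7398)*sin(h)/(0.89*cos(h)^2 + 2.39*cos(h) - 2.06)^2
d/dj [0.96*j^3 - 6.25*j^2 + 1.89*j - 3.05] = 2.88*j^2 - 12.5*j + 1.89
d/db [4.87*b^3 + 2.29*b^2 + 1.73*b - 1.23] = 14.61*b^2 + 4.58*b + 1.73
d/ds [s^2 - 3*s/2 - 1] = 2*s - 3/2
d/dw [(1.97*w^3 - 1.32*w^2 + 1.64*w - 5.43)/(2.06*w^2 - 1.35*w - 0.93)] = (4.0582*w^4 - 5.319*w^3 - 7.0927*w^2 + 24.8268*w - 8.8557)/(4.2436*w^4 - 5.562*w^3 - 2.0091*w^2 + 2.511*w + 0.8649)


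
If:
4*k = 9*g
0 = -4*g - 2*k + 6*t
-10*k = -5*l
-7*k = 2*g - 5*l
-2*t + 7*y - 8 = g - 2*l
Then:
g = 0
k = 0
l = 0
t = 0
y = 8/7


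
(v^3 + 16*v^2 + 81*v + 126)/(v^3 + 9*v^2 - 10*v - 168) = (v + 3)/(v - 4)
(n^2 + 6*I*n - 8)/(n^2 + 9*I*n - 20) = (n + 2*I)/(n + 5*I)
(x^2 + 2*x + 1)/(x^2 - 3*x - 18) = (x^2 + 2*x + 1)/(x^2 - 3*x - 18)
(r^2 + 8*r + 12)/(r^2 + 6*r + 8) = (r + 6)/(r + 4)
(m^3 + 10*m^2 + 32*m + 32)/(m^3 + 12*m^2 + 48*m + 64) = (m + 2)/(m + 4)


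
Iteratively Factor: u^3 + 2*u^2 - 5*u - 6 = (u + 1)*(u^2 + u - 6) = (u - 2)*(u + 1)*(u + 3)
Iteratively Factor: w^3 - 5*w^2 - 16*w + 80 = (w - 4)*(w^2 - w - 20) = (w - 4)*(w + 4)*(w - 5)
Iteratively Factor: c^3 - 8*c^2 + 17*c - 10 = (c - 5)*(c^2 - 3*c + 2) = (c - 5)*(c - 1)*(c - 2)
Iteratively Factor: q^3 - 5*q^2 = (q)*(q^2 - 5*q) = q*(q - 5)*(q)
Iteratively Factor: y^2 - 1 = (y - 1)*(y + 1)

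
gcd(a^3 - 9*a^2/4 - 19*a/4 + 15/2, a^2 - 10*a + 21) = a - 3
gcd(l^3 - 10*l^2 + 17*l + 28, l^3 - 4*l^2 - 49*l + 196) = l^2 - 11*l + 28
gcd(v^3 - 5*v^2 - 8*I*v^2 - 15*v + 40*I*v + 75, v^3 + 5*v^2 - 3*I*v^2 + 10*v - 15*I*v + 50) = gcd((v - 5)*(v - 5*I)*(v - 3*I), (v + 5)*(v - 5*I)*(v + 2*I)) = v - 5*I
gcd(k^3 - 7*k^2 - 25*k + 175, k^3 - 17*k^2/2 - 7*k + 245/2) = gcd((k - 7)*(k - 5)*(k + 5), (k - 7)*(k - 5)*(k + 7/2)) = k^2 - 12*k + 35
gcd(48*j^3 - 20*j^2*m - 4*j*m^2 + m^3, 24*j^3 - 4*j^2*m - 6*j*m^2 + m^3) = 12*j^2 - 8*j*m + m^2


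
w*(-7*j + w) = -7*j*w + w^2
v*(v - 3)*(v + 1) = v^3 - 2*v^2 - 3*v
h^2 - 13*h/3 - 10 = (h - 6)*(h + 5/3)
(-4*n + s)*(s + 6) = -4*n*s - 24*n + s^2 + 6*s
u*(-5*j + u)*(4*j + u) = -20*j^2*u - j*u^2 + u^3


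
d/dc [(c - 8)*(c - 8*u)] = 2*c - 8*u - 8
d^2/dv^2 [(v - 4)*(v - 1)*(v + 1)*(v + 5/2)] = 12*v^2 - 9*v - 22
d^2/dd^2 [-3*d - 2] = 0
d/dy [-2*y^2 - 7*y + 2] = -4*y - 7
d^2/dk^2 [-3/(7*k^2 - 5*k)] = 6*(7*k*(7*k - 5) - (14*k - 5)^2)/(k^3*(7*k - 5)^3)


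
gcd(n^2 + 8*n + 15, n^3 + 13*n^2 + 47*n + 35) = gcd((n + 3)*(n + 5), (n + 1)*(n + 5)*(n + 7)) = n + 5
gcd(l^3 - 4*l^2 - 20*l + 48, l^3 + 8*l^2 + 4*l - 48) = l^2 + 2*l - 8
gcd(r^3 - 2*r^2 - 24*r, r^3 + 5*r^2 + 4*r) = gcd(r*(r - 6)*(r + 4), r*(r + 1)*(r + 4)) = r^2 + 4*r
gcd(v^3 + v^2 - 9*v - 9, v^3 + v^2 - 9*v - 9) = v^3 + v^2 - 9*v - 9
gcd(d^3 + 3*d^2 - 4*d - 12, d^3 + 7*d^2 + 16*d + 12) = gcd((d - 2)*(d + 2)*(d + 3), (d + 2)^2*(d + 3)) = d^2 + 5*d + 6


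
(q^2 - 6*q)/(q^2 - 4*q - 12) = q/(q + 2)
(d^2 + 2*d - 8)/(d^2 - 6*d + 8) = (d + 4)/(d - 4)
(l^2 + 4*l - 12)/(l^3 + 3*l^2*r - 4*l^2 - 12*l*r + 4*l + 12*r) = (l + 6)/(l^2 + 3*l*r - 2*l - 6*r)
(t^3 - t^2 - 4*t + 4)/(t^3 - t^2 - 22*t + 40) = (t^2 + t - 2)/(t^2 + t - 20)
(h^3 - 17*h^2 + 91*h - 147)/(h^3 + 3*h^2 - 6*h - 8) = (h^3 - 17*h^2 + 91*h - 147)/(h^3 + 3*h^2 - 6*h - 8)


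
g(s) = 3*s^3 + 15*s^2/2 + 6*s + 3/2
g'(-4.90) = 148.59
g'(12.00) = 1482.00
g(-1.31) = -0.23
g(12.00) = 6337.50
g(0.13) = 2.41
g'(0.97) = 29.02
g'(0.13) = 8.10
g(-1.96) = -4.04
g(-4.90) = -200.77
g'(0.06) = 6.93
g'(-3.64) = 70.65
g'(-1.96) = 11.17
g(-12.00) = -4174.50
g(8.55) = 2476.15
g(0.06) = 1.89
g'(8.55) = 792.17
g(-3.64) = -65.65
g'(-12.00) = 1122.00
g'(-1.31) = 1.79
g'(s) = 9*s^2 + 15*s + 6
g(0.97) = 17.11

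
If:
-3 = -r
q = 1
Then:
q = 1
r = 3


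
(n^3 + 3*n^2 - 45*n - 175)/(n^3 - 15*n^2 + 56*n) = (n^2 + 10*n + 25)/(n*(n - 8))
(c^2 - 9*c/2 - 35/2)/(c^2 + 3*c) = (2*c^2 - 9*c - 35)/(2*c*(c + 3))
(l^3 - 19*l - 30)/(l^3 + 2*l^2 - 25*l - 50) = (l + 3)/(l + 5)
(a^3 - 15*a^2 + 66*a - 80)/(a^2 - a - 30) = (-a^3 + 15*a^2 - 66*a + 80)/(-a^2 + a + 30)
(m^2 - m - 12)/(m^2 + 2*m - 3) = (m - 4)/(m - 1)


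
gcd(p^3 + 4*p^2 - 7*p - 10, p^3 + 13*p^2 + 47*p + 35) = p^2 + 6*p + 5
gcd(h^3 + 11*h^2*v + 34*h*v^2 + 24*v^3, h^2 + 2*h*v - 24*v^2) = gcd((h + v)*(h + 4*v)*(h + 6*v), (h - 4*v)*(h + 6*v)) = h + 6*v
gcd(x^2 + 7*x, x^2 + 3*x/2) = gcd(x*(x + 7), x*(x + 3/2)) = x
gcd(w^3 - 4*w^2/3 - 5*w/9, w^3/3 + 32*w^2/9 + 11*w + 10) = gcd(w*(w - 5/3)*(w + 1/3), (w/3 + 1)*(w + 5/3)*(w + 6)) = 1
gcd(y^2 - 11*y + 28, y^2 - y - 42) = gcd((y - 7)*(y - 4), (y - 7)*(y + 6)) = y - 7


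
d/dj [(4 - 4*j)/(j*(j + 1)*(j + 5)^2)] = 4*(3*j^3 + 3*j^2 - 13*j - 5)/(j^2*(j^5 + 17*j^4 + 106*j^3 + 290*j^2 + 325*j + 125))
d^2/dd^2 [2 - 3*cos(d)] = 3*cos(d)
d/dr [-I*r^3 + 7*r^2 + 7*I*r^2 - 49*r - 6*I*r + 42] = -3*I*r^2 + 14*r*(1 + I) - 49 - 6*I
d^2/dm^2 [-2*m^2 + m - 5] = -4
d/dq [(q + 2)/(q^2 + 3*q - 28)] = (q^2 + 3*q - (q + 2)*(2*q + 3) - 28)/(q^2 + 3*q - 28)^2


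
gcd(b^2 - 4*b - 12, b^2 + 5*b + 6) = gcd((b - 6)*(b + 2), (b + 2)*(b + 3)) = b + 2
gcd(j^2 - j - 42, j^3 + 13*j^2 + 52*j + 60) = j + 6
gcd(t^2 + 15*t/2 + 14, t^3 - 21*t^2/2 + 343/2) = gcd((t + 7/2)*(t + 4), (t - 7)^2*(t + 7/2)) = t + 7/2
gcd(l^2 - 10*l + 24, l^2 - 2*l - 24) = l - 6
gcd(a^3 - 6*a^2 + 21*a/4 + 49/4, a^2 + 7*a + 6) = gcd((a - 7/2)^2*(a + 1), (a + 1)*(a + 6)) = a + 1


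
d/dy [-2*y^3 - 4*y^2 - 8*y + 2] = -6*y^2 - 8*y - 8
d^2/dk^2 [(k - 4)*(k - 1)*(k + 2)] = 6*k - 6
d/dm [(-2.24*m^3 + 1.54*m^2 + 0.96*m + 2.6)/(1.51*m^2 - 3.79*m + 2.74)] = (-3.3824*m^4 + 16.9792*m^3 - 25.699*m^2 + 0.587200000000001*m + 12.4844)/(2.2801*m^4 - 11.4458*m^3 + 22.6389*m^2 - 20.7692*m + 7.5076)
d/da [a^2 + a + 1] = 2*a + 1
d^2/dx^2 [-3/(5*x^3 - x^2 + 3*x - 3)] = 6*((15*x - 1)*(5*x^3 - x^2 + 3*x - 3) - (15*x^2 - 2*x + 3)^2)/(5*x^3 - x^2 + 3*x - 3)^3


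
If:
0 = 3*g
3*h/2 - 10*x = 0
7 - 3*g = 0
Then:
No Solution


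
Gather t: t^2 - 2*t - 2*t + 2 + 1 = t^2 - 4*t + 3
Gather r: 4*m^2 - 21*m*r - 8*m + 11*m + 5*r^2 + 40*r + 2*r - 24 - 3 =4*m^2 + 3*m + 5*r^2 + r*(42 - 21*m) - 27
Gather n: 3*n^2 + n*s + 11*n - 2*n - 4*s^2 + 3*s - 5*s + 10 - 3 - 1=3*n^2 + n*(s + 9) - 4*s^2 - 2*s + 6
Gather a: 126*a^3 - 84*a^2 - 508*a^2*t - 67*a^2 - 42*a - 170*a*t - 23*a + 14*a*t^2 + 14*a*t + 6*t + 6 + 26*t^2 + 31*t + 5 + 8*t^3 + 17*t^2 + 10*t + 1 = 126*a^3 + a^2*(-508*t - 151) + a*(14*t^2 - 156*t - 65) + 8*t^3 + 43*t^2 + 47*t + 12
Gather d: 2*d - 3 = 2*d - 3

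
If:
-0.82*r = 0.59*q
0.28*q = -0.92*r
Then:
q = 0.00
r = 0.00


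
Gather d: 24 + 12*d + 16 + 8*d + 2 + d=21*d + 42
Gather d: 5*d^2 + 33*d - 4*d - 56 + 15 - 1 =5*d^2 + 29*d - 42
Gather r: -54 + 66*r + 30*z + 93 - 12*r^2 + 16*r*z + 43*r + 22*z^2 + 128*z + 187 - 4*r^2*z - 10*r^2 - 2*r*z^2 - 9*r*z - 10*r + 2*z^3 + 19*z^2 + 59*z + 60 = r^2*(-4*z - 22) + r*(-2*z^2 + 7*z + 99) + 2*z^3 + 41*z^2 + 217*z + 286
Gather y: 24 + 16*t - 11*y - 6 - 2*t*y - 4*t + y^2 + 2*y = 12*t + y^2 + y*(-2*t - 9) + 18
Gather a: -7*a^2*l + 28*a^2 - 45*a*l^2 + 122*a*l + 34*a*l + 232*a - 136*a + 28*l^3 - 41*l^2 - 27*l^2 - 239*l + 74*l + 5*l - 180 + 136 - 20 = a^2*(28 - 7*l) + a*(-45*l^2 + 156*l + 96) + 28*l^3 - 68*l^2 - 160*l - 64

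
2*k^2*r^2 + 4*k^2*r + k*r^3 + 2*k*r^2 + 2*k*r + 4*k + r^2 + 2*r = (2*k + r)*(r + 2)*(k*r + 1)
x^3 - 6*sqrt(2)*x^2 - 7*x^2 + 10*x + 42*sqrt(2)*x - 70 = (x - 7)*(x - 5*sqrt(2))*(x - sqrt(2))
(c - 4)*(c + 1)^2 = c^3 - 2*c^2 - 7*c - 4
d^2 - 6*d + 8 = (d - 4)*(d - 2)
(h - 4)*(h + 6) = h^2 + 2*h - 24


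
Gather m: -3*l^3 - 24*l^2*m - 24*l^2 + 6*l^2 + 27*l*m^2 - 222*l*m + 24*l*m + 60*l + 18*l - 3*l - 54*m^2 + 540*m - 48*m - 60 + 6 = -3*l^3 - 18*l^2 + 75*l + m^2*(27*l - 54) + m*(-24*l^2 - 198*l + 492) - 54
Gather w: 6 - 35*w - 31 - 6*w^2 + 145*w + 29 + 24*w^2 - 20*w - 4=18*w^2 + 90*w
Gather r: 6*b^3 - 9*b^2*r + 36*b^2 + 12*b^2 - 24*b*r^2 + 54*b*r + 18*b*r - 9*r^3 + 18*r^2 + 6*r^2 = 6*b^3 + 48*b^2 - 9*r^3 + r^2*(24 - 24*b) + r*(-9*b^2 + 72*b)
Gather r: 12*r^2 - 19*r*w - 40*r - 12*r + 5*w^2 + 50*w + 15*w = 12*r^2 + r*(-19*w - 52) + 5*w^2 + 65*w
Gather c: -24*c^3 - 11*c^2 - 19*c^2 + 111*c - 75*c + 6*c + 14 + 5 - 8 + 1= -24*c^3 - 30*c^2 + 42*c + 12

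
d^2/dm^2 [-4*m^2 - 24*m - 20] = -8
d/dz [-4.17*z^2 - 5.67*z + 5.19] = -8.34*z - 5.67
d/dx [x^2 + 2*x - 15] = 2*x + 2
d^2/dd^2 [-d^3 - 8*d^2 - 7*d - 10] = -6*d - 16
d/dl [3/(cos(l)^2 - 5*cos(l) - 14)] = 3*(2*cos(l) - 5)*sin(l)/(sin(l)^2 + 5*cos(l) + 13)^2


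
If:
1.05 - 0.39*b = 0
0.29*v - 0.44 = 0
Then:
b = 2.69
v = 1.52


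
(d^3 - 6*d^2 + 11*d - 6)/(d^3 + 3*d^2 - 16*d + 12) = (d - 3)/(d + 6)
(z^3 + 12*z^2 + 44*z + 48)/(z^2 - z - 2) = (z^3 + 12*z^2 + 44*z + 48)/(z^2 - z - 2)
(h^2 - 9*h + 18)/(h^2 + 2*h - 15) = (h - 6)/(h + 5)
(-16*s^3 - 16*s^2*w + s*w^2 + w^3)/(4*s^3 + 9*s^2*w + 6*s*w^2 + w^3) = (-4*s + w)/(s + w)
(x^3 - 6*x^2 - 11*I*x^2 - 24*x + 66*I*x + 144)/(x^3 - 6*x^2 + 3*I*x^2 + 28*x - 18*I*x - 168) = (x^2 - 11*I*x - 24)/(x^2 + 3*I*x + 28)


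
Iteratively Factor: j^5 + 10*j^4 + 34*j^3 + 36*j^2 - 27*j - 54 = (j - 1)*(j^4 + 11*j^3 + 45*j^2 + 81*j + 54) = (j - 1)*(j + 3)*(j^3 + 8*j^2 + 21*j + 18) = (j - 1)*(j + 2)*(j + 3)*(j^2 + 6*j + 9) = (j - 1)*(j + 2)*(j + 3)^2*(j + 3)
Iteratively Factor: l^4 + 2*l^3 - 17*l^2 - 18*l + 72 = (l - 3)*(l^3 + 5*l^2 - 2*l - 24) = (l - 3)*(l - 2)*(l^2 + 7*l + 12) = (l - 3)*(l - 2)*(l + 4)*(l + 3)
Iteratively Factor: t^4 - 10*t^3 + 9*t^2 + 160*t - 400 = (t + 4)*(t^3 - 14*t^2 + 65*t - 100) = (t - 5)*(t + 4)*(t^2 - 9*t + 20) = (t - 5)*(t - 4)*(t + 4)*(t - 5)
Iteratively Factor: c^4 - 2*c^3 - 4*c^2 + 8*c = (c - 2)*(c^3 - 4*c) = c*(c - 2)*(c^2 - 4) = c*(c - 2)^2*(c + 2)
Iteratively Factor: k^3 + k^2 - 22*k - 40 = (k + 2)*(k^2 - k - 20) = (k - 5)*(k + 2)*(k + 4)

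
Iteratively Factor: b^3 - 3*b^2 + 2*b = (b)*(b^2 - 3*b + 2) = b*(b - 2)*(b - 1)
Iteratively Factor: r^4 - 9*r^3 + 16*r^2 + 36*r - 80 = (r - 5)*(r^3 - 4*r^2 - 4*r + 16) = (r - 5)*(r + 2)*(r^2 - 6*r + 8) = (r - 5)*(r - 4)*(r + 2)*(r - 2)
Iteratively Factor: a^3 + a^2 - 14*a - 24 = (a + 2)*(a^2 - a - 12) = (a + 2)*(a + 3)*(a - 4)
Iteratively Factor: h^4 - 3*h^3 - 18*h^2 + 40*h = (h + 4)*(h^3 - 7*h^2 + 10*h) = h*(h + 4)*(h^2 - 7*h + 10) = h*(h - 2)*(h + 4)*(h - 5)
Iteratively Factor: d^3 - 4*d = (d - 2)*(d^2 + 2*d) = d*(d - 2)*(d + 2)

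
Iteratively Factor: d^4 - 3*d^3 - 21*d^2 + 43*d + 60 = (d - 5)*(d^3 + 2*d^2 - 11*d - 12) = (d - 5)*(d - 3)*(d^2 + 5*d + 4) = (d - 5)*(d - 3)*(d + 4)*(d + 1)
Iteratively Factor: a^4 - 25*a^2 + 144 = (a - 4)*(a^3 + 4*a^2 - 9*a - 36) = (a - 4)*(a + 4)*(a^2 - 9) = (a - 4)*(a + 3)*(a + 4)*(a - 3)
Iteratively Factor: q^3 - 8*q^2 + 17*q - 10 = (q - 1)*(q^2 - 7*q + 10) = (q - 2)*(q - 1)*(q - 5)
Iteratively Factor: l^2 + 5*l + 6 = (l + 3)*(l + 2)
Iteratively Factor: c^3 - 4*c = (c + 2)*(c^2 - 2*c) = (c - 2)*(c + 2)*(c)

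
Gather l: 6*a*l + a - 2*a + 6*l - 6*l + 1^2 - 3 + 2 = 6*a*l - a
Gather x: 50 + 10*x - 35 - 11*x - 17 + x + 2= 0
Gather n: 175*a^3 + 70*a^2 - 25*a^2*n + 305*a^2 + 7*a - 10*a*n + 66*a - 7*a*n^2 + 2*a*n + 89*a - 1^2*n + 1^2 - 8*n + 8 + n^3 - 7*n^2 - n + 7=175*a^3 + 375*a^2 + 162*a + n^3 + n^2*(-7*a - 7) + n*(-25*a^2 - 8*a - 10) + 16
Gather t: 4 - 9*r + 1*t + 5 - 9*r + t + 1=-18*r + 2*t + 10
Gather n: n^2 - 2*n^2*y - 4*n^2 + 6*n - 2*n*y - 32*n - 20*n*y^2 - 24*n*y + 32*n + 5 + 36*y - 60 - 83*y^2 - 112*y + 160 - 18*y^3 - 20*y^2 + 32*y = n^2*(-2*y - 3) + n*(-20*y^2 - 26*y + 6) - 18*y^3 - 103*y^2 - 44*y + 105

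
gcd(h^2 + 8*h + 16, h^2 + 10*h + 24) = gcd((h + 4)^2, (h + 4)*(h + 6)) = h + 4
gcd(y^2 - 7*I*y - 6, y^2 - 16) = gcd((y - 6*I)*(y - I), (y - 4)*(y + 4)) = 1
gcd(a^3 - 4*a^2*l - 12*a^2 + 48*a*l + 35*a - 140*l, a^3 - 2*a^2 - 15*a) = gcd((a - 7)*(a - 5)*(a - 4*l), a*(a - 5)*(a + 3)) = a - 5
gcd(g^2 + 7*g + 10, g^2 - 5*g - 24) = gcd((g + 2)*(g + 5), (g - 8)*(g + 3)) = 1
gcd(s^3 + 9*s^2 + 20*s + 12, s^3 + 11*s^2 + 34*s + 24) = s^2 + 7*s + 6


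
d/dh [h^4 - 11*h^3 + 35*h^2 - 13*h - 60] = 4*h^3 - 33*h^2 + 70*h - 13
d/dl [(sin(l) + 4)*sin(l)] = 2*(sin(l) + 2)*cos(l)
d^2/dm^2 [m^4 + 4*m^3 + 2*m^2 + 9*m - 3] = 12*m^2 + 24*m + 4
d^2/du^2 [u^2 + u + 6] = 2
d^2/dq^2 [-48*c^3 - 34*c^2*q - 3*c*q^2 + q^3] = -6*c + 6*q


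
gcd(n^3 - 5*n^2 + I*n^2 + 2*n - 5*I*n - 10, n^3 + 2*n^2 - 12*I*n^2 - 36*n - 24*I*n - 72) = 1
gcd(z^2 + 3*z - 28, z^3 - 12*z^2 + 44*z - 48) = z - 4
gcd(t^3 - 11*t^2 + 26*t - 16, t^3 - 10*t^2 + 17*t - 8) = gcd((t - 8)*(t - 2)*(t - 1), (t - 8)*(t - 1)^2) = t^2 - 9*t + 8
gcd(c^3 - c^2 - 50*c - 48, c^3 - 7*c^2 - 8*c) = c^2 - 7*c - 8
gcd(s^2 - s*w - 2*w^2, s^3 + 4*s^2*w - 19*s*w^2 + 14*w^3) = s - 2*w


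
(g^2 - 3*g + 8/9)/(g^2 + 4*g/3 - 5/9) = (3*g - 8)/(3*g + 5)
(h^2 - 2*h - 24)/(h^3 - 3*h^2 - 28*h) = (h - 6)/(h*(h - 7))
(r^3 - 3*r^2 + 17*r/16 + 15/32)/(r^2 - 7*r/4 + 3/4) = (8*r^2 - 18*r - 5)/(8*(r - 1))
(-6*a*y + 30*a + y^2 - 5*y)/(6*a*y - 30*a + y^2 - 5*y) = (-6*a + y)/(6*a + y)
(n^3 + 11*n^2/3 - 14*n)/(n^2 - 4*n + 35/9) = 3*n*(n + 6)/(3*n - 5)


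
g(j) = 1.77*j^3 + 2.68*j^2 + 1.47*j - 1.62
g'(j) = 5.31*j^2 + 5.36*j + 1.47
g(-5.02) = -165.38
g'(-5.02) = 108.38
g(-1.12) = -2.39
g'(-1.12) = 2.13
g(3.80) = 139.79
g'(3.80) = 98.51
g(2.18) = 32.66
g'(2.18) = 38.39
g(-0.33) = -1.88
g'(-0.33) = 0.28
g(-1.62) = -4.49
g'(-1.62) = 6.72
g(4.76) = 256.99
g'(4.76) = 147.30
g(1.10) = 5.60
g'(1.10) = 13.79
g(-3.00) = -29.70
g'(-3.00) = 33.18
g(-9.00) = -1088.10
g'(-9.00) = 383.34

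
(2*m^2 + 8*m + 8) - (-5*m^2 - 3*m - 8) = 7*m^2 + 11*m + 16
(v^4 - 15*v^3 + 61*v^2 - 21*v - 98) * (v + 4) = v^5 - 11*v^4 + v^3 + 223*v^2 - 182*v - 392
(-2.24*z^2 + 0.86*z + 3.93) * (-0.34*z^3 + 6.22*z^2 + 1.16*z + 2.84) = 0.7616*z^5 - 14.2252*z^4 + 1.4146*z^3 + 19.0806*z^2 + 7.0012*z + 11.1612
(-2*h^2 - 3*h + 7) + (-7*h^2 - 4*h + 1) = -9*h^2 - 7*h + 8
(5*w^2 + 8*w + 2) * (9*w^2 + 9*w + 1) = 45*w^4 + 117*w^3 + 95*w^2 + 26*w + 2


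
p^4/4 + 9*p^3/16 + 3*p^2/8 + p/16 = p*(p/2 + 1/2)^2*(p + 1/4)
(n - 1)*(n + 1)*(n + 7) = n^3 + 7*n^2 - n - 7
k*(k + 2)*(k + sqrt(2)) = k^3 + sqrt(2)*k^2 + 2*k^2 + 2*sqrt(2)*k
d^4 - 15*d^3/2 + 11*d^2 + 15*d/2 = d*(d - 5)*(d - 3)*(d + 1/2)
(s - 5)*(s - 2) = s^2 - 7*s + 10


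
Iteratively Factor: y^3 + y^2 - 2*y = (y - 1)*(y^2 + 2*y) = (y - 1)*(y + 2)*(y)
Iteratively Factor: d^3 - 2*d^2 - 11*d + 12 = (d - 4)*(d^2 + 2*d - 3) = (d - 4)*(d - 1)*(d + 3)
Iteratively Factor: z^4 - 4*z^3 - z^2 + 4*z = (z - 4)*(z^3 - z) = z*(z - 4)*(z^2 - 1) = z*(z - 4)*(z + 1)*(z - 1)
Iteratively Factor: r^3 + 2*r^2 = (r)*(r^2 + 2*r) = r^2*(r + 2)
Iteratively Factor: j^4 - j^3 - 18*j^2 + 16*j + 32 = (j + 1)*(j^3 - 2*j^2 - 16*j + 32) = (j - 4)*(j + 1)*(j^2 + 2*j - 8) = (j - 4)*(j + 1)*(j + 4)*(j - 2)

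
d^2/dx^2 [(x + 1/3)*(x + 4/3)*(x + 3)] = 6*x + 28/3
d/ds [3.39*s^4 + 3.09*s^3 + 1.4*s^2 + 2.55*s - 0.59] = 13.56*s^3 + 9.27*s^2 + 2.8*s + 2.55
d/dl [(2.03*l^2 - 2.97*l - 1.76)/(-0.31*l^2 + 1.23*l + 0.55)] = (1.5762*l^2 + 1.1418*l + 0.5313)/(0.0961*l^4 - 0.7626*l^3 + 1.1719*l^2 + 1.353*l + 0.3025)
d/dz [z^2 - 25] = 2*z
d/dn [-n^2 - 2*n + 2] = -2*n - 2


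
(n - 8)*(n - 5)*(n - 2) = n^3 - 15*n^2 + 66*n - 80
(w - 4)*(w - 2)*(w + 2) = w^3 - 4*w^2 - 4*w + 16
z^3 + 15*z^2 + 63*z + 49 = (z + 1)*(z + 7)^2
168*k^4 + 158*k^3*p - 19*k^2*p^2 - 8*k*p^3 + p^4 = (-7*k + p)*(-6*k + p)*(k + p)*(4*k + p)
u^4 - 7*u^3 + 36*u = u*(u - 6)*(u - 3)*(u + 2)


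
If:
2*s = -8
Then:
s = -4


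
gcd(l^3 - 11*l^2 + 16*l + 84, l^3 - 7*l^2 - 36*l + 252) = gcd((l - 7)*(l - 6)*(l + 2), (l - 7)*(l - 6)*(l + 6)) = l^2 - 13*l + 42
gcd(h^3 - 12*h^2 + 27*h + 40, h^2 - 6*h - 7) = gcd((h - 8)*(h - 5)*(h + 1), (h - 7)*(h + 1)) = h + 1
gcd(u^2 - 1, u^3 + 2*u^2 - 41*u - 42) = u + 1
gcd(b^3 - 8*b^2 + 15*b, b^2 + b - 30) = b - 5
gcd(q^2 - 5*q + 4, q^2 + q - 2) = q - 1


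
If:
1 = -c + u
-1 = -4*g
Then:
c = u - 1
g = 1/4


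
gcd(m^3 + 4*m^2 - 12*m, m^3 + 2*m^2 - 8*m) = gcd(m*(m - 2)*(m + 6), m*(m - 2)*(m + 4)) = m^2 - 2*m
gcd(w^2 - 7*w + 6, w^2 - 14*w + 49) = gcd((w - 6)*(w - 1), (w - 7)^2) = 1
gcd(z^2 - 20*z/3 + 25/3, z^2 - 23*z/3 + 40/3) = z - 5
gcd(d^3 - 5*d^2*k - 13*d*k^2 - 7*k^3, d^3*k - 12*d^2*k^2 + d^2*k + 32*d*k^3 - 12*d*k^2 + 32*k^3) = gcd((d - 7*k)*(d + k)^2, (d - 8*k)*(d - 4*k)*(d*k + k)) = 1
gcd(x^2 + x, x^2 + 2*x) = x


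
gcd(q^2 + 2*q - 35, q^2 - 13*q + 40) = q - 5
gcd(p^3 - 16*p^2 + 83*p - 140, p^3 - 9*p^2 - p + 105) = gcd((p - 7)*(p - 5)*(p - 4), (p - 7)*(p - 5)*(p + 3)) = p^2 - 12*p + 35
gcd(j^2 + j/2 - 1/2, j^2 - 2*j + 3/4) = j - 1/2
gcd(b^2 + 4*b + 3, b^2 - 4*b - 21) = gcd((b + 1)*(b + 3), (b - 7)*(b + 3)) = b + 3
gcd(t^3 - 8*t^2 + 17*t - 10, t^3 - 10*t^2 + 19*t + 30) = t - 5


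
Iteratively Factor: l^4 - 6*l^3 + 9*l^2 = (l - 3)*(l^3 - 3*l^2) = l*(l - 3)*(l^2 - 3*l) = l*(l - 3)^2*(l)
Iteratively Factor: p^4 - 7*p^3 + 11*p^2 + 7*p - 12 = (p - 1)*(p^3 - 6*p^2 + 5*p + 12) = (p - 4)*(p - 1)*(p^2 - 2*p - 3) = (p - 4)*(p - 1)*(p + 1)*(p - 3)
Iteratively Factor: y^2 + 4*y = (y)*(y + 4)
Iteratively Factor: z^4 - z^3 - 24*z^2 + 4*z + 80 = (z + 2)*(z^3 - 3*z^2 - 18*z + 40) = (z - 5)*(z + 2)*(z^2 + 2*z - 8) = (z - 5)*(z - 2)*(z + 2)*(z + 4)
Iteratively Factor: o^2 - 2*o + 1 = (o - 1)*(o - 1)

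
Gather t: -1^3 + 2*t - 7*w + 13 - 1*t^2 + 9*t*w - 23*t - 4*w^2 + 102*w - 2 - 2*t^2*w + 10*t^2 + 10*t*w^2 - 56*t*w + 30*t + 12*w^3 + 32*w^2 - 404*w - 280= t^2*(9 - 2*w) + t*(10*w^2 - 47*w + 9) + 12*w^3 + 28*w^2 - 309*w - 270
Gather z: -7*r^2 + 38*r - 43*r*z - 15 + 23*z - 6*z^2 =-7*r^2 + 38*r - 6*z^2 + z*(23 - 43*r) - 15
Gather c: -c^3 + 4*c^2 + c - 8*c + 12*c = -c^3 + 4*c^2 + 5*c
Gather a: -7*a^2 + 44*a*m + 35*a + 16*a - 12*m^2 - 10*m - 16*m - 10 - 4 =-7*a^2 + a*(44*m + 51) - 12*m^2 - 26*m - 14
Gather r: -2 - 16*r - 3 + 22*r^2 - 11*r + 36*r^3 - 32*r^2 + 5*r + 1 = 36*r^3 - 10*r^2 - 22*r - 4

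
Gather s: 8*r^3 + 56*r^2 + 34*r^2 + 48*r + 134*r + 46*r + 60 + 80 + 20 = 8*r^3 + 90*r^2 + 228*r + 160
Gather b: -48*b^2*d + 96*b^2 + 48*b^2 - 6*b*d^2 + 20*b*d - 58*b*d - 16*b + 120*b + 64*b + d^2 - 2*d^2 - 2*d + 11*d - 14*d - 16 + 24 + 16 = b^2*(144 - 48*d) + b*(-6*d^2 - 38*d + 168) - d^2 - 5*d + 24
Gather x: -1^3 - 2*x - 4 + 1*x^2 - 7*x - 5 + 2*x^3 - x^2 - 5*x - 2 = 2*x^3 - 14*x - 12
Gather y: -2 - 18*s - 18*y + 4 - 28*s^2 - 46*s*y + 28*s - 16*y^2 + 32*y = -28*s^2 + 10*s - 16*y^2 + y*(14 - 46*s) + 2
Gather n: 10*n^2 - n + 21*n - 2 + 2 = 10*n^2 + 20*n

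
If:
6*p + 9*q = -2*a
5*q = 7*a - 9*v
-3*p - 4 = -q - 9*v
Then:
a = 3*v/29 + 40/87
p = 71*v/29 - 292/261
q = 56/87 - 48*v/29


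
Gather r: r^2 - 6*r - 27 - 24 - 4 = r^2 - 6*r - 55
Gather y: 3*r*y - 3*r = 3*r*y - 3*r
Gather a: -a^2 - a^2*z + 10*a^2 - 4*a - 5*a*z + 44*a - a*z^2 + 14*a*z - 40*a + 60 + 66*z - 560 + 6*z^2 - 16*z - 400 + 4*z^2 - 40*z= a^2*(9 - z) + a*(-z^2 + 9*z) + 10*z^2 + 10*z - 900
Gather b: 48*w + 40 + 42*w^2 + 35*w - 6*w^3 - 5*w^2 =-6*w^3 + 37*w^2 + 83*w + 40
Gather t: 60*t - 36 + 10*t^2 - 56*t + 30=10*t^2 + 4*t - 6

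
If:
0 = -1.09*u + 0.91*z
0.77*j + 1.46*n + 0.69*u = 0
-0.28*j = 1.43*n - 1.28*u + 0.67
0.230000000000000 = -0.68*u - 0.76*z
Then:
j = 2.01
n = -0.99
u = -0.14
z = -0.17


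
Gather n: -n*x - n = n*(-x - 1)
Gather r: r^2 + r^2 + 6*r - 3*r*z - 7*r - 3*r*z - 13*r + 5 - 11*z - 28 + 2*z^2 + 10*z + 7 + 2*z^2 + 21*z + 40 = 2*r^2 + r*(-6*z - 14) + 4*z^2 + 20*z + 24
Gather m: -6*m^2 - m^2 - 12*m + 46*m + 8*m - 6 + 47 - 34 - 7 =-7*m^2 + 42*m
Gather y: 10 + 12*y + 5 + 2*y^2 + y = 2*y^2 + 13*y + 15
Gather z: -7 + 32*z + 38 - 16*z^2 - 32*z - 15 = 16 - 16*z^2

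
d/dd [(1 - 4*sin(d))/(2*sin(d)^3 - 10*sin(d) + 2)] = (8*sin(d)^3 - 3*sin(d)^2 + 1)*cos(d)/(2*(sin(d)^3 - 5*sin(d) + 1)^2)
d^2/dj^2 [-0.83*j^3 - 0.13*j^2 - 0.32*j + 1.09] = -4.98*j - 0.26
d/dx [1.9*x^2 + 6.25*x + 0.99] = 3.8*x + 6.25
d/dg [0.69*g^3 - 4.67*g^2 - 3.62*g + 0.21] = 2.07*g^2 - 9.34*g - 3.62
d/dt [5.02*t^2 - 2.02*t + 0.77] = 10.04*t - 2.02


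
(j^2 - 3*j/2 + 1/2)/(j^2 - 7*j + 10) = (2*j^2 - 3*j + 1)/(2*(j^2 - 7*j + 10))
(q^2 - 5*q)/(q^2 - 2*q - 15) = q/(q + 3)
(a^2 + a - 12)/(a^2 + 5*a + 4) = (a - 3)/(a + 1)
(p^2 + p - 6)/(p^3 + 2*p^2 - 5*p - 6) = 1/(p + 1)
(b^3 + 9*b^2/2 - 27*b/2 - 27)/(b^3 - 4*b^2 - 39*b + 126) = (b + 3/2)/(b - 7)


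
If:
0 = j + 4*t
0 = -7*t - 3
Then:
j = 12/7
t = -3/7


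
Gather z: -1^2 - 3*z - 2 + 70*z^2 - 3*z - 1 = 70*z^2 - 6*z - 4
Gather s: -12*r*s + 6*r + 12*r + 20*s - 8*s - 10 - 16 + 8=18*r + s*(12 - 12*r) - 18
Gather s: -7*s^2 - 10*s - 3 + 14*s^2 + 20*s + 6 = 7*s^2 + 10*s + 3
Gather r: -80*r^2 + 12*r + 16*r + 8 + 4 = -80*r^2 + 28*r + 12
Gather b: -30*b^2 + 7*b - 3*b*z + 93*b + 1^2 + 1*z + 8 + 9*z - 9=-30*b^2 + b*(100 - 3*z) + 10*z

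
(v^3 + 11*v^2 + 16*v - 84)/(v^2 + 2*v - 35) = (v^2 + 4*v - 12)/(v - 5)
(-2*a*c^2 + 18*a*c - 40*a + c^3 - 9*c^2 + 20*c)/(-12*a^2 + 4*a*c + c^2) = (c^2 - 9*c + 20)/(6*a + c)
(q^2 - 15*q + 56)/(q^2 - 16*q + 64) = (q - 7)/(q - 8)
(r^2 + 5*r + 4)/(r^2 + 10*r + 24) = (r + 1)/(r + 6)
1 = 1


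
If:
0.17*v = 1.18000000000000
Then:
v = 6.94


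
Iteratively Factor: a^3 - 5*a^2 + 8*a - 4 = (a - 2)*(a^2 - 3*a + 2) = (a - 2)*(a - 1)*(a - 2)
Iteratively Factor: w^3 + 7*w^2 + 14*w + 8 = (w + 1)*(w^2 + 6*w + 8) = (w + 1)*(w + 4)*(w + 2)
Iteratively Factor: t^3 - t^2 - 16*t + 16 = (t - 1)*(t^2 - 16) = (t - 4)*(t - 1)*(t + 4)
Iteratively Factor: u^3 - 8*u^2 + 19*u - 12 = (u - 4)*(u^2 - 4*u + 3) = (u - 4)*(u - 3)*(u - 1)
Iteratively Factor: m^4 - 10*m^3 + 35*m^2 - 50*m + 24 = (m - 2)*(m^3 - 8*m^2 + 19*m - 12) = (m - 2)*(m - 1)*(m^2 - 7*m + 12) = (m - 3)*(m - 2)*(m - 1)*(m - 4)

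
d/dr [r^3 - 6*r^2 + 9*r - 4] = 3*r^2 - 12*r + 9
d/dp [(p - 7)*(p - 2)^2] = (p - 2)*(3*p - 16)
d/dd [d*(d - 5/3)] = 2*d - 5/3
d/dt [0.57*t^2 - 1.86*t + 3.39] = 1.14*t - 1.86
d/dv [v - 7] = 1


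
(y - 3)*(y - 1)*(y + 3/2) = y^3 - 5*y^2/2 - 3*y + 9/2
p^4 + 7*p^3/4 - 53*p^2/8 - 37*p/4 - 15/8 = (p - 5/2)*(p + 1/4)*(p + 1)*(p + 3)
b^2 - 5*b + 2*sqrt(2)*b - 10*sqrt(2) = (b - 5)*(b + 2*sqrt(2))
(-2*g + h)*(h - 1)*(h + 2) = -2*g*h^2 - 2*g*h + 4*g + h^3 + h^2 - 2*h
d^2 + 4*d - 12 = (d - 2)*(d + 6)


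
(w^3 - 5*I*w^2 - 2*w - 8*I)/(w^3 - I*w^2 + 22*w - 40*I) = (w + I)/(w + 5*I)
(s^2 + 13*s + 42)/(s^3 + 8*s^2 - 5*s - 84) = (s + 6)/(s^2 + s - 12)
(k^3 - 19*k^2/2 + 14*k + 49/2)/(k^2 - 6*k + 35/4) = 2*(k^2 - 6*k - 7)/(2*k - 5)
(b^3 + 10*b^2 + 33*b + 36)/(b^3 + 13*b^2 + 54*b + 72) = (b + 3)/(b + 6)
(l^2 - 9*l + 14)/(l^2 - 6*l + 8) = (l - 7)/(l - 4)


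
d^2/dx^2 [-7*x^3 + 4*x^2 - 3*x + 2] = 8 - 42*x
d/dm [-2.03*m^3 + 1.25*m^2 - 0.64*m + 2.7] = -6.09*m^2 + 2.5*m - 0.64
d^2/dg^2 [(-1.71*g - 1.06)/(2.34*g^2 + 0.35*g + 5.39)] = (-(1.71*g + 1.06)*(4.68*g + 0.35)*(9.36*g + 0.7) + (24.0084*g + 6.1578)*(2.34*g^2 + 0.35*g + 5.39))/(2.34*g^2 + 0.35*g + 5.39)^3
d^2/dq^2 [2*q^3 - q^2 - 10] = 12*q - 2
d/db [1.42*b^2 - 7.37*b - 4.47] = 2.84*b - 7.37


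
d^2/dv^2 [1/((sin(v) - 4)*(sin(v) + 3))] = (-4*sin(v)^4 + 3*sin(v)^3 - 43*sin(v)^2 + 6*sin(v) + 26)/((sin(v) - 4)^3*(sin(v) + 3)^3)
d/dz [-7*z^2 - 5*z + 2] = -14*z - 5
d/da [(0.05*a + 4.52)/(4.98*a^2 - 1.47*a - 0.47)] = (-0.249*a^2 - 45.0192*a + 6.6209)/(24.8004*a^4 - 14.6412*a^3 - 2.5203*a^2 + 1.3818*a + 0.2209)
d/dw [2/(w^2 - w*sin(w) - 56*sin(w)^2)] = 2*(w*cos(w) - 2*w + sin(w) + 56*sin(2*w))/((w - 8*sin(w))^2*(w + 7*sin(w))^2)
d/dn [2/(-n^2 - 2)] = 4*n/(n^2 + 2)^2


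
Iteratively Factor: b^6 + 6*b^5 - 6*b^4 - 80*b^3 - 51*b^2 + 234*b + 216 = (b - 2)*(b^5 + 8*b^4 + 10*b^3 - 60*b^2 - 171*b - 108) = (b - 2)*(b + 1)*(b^4 + 7*b^3 + 3*b^2 - 63*b - 108) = (b - 2)*(b + 1)*(b + 3)*(b^3 + 4*b^2 - 9*b - 36) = (b - 2)*(b + 1)*(b + 3)^2*(b^2 + b - 12) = (b - 3)*(b - 2)*(b + 1)*(b + 3)^2*(b + 4)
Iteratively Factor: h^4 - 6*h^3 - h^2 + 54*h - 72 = (h - 4)*(h^3 - 2*h^2 - 9*h + 18) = (h - 4)*(h + 3)*(h^2 - 5*h + 6) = (h - 4)*(h - 3)*(h + 3)*(h - 2)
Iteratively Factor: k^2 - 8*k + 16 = (k - 4)*(k - 4)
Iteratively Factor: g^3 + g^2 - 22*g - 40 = (g + 2)*(g^2 - g - 20) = (g + 2)*(g + 4)*(g - 5)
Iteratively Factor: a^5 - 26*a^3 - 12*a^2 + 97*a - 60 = (a + 3)*(a^4 - 3*a^3 - 17*a^2 + 39*a - 20) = (a - 1)*(a + 3)*(a^3 - 2*a^2 - 19*a + 20) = (a - 1)*(a + 3)*(a + 4)*(a^2 - 6*a + 5) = (a - 5)*(a - 1)*(a + 3)*(a + 4)*(a - 1)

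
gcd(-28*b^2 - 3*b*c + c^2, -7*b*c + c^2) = 7*b - c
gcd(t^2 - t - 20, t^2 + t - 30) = t - 5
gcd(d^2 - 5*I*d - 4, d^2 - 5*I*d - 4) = d^2 - 5*I*d - 4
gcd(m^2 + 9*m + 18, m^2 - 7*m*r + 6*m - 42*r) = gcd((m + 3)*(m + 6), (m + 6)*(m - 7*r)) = m + 6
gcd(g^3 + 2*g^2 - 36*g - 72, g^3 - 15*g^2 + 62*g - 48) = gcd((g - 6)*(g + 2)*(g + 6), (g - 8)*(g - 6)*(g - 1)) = g - 6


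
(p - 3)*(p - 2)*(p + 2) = p^3 - 3*p^2 - 4*p + 12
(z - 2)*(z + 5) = z^2 + 3*z - 10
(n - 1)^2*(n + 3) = n^3 + n^2 - 5*n + 3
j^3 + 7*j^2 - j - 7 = (j - 1)*(j + 1)*(j + 7)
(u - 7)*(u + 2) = u^2 - 5*u - 14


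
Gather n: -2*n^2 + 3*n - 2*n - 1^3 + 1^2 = -2*n^2 + n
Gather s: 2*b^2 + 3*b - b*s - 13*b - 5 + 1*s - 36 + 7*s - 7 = 2*b^2 - 10*b + s*(8 - b) - 48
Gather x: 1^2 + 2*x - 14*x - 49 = -12*x - 48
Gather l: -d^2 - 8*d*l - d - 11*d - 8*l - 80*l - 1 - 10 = -d^2 - 12*d + l*(-8*d - 88) - 11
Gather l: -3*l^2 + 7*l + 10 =-3*l^2 + 7*l + 10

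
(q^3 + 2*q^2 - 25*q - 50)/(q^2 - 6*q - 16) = (q^2 - 25)/(q - 8)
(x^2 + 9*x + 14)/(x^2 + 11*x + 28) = (x + 2)/(x + 4)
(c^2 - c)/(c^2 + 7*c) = (c - 1)/(c + 7)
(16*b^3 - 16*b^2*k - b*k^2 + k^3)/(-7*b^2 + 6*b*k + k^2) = (-16*b^2 + k^2)/(7*b + k)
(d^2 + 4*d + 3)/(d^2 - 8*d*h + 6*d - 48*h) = (d^2 + 4*d + 3)/(d^2 - 8*d*h + 6*d - 48*h)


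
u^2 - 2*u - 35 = (u - 7)*(u + 5)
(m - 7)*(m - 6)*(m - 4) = m^3 - 17*m^2 + 94*m - 168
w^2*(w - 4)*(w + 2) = w^4 - 2*w^3 - 8*w^2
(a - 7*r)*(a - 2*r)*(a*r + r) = a^3*r - 9*a^2*r^2 + a^2*r + 14*a*r^3 - 9*a*r^2 + 14*r^3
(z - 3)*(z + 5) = z^2 + 2*z - 15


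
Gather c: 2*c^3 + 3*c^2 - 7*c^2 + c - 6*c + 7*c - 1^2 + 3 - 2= 2*c^3 - 4*c^2 + 2*c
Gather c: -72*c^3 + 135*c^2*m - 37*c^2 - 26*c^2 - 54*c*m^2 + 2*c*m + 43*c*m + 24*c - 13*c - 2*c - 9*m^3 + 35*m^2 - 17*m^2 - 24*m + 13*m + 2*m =-72*c^3 + c^2*(135*m - 63) + c*(-54*m^2 + 45*m + 9) - 9*m^3 + 18*m^2 - 9*m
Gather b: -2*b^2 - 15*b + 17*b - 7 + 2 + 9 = -2*b^2 + 2*b + 4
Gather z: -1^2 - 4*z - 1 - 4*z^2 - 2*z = -4*z^2 - 6*z - 2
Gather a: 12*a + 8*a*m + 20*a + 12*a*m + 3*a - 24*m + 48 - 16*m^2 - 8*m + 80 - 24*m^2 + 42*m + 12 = a*(20*m + 35) - 40*m^2 + 10*m + 140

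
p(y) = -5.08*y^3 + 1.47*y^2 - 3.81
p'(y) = -15.24*y^2 + 2.94*y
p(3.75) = -251.03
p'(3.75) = -203.29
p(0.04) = -3.81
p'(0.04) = 0.09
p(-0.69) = -1.44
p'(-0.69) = -9.28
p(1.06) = -8.21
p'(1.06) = -14.01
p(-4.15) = 384.59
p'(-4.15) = -274.67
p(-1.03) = 3.30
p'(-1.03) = -19.20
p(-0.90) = 1.08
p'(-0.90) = -14.99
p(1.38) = -14.36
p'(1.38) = -24.97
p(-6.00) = 1146.39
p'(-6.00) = -566.28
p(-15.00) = 17471.94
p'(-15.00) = -3473.10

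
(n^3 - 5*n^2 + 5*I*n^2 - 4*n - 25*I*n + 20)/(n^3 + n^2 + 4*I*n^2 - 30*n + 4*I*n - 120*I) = (n + I)/(n + 6)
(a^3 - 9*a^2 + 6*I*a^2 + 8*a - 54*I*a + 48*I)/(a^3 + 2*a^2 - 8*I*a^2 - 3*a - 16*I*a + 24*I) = (a^2 + a*(-8 + 6*I) - 48*I)/(a^2 + a*(3 - 8*I) - 24*I)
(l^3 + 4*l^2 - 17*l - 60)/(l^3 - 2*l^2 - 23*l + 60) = (l + 3)/(l - 3)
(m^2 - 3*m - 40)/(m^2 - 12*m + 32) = (m + 5)/(m - 4)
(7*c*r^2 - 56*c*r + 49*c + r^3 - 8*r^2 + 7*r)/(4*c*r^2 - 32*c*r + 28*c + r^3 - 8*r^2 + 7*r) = (7*c + r)/(4*c + r)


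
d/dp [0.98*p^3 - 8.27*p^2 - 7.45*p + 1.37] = 2.94*p^2 - 16.54*p - 7.45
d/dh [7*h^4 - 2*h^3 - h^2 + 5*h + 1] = 28*h^3 - 6*h^2 - 2*h + 5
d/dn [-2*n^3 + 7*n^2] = 2*n*(7 - 3*n)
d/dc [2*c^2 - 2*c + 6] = 4*c - 2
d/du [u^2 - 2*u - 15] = 2*u - 2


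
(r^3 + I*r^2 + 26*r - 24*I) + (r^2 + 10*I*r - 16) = r^3 + r^2 + I*r^2 + 26*r + 10*I*r - 16 - 24*I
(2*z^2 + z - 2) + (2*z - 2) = 2*z^2 + 3*z - 4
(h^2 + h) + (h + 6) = h^2 + 2*h + 6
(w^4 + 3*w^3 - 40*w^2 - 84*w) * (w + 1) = w^5 + 4*w^4 - 37*w^3 - 124*w^2 - 84*w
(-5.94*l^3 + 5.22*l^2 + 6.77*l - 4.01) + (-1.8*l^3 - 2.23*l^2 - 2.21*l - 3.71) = -7.74*l^3 + 2.99*l^2 + 4.56*l - 7.72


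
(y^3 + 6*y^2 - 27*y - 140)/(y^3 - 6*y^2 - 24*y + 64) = (y^2 + 2*y - 35)/(y^2 - 10*y + 16)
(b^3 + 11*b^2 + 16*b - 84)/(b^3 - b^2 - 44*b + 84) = (b + 6)/(b - 6)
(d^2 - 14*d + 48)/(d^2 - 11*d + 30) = (d - 8)/(d - 5)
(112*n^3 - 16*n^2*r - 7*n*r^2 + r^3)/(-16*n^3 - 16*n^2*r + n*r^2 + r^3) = (-7*n + r)/(n + r)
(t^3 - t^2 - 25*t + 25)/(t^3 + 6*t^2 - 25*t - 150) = (t - 1)/(t + 6)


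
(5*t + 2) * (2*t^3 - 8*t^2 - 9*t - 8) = 10*t^4 - 36*t^3 - 61*t^2 - 58*t - 16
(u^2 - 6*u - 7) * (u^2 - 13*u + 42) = u^4 - 19*u^3 + 113*u^2 - 161*u - 294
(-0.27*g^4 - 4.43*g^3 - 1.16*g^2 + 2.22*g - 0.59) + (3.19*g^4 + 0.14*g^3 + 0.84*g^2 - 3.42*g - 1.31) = 2.92*g^4 - 4.29*g^3 - 0.32*g^2 - 1.2*g - 1.9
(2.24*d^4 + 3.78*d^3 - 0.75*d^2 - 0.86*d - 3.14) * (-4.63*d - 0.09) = -10.3712*d^5 - 17.703*d^4 + 3.1323*d^3 + 4.0493*d^2 + 14.6156*d + 0.2826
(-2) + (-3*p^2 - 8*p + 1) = -3*p^2 - 8*p - 1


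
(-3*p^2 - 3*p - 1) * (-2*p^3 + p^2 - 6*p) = 6*p^5 + 3*p^4 + 17*p^3 + 17*p^2 + 6*p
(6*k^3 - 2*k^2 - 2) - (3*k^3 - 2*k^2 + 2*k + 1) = 3*k^3 - 2*k - 3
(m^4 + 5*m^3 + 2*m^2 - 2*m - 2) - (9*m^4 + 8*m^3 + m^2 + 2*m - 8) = -8*m^4 - 3*m^3 + m^2 - 4*m + 6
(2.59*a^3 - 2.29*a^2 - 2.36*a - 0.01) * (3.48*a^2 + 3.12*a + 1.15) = 9.0132*a^5 + 0.1116*a^4 - 12.3791*a^3 - 10.0315*a^2 - 2.7452*a - 0.0115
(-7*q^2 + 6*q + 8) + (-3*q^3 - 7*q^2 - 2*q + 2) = -3*q^3 - 14*q^2 + 4*q + 10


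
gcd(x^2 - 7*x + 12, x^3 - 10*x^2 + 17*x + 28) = x - 4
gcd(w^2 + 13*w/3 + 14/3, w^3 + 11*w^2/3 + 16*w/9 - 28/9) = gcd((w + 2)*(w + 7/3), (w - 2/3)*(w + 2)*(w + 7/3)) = w^2 + 13*w/3 + 14/3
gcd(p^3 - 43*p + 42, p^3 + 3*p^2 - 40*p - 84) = p^2 + p - 42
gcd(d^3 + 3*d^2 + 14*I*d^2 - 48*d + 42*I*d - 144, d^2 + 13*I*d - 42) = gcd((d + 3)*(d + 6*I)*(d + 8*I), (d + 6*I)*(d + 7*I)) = d + 6*I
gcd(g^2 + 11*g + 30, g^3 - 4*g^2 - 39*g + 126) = g + 6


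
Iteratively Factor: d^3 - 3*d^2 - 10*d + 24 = (d - 4)*(d^2 + d - 6) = (d - 4)*(d + 3)*(d - 2)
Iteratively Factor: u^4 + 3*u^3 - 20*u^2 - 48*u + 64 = (u - 4)*(u^3 + 7*u^2 + 8*u - 16) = (u - 4)*(u + 4)*(u^2 + 3*u - 4) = (u - 4)*(u + 4)^2*(u - 1)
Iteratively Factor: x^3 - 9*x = (x + 3)*(x^2 - 3*x) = (x - 3)*(x + 3)*(x)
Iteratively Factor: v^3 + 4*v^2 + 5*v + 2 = (v + 1)*(v^2 + 3*v + 2) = (v + 1)^2*(v + 2)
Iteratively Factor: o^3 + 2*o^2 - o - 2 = (o + 1)*(o^2 + o - 2) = (o + 1)*(o + 2)*(o - 1)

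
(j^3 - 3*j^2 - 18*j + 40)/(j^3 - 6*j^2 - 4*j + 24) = (j^2 - j - 20)/(j^2 - 4*j - 12)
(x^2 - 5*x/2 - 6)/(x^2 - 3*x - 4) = (x + 3/2)/(x + 1)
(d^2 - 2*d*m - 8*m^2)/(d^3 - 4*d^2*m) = (d + 2*m)/d^2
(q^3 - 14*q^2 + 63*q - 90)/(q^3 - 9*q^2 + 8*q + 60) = (q - 3)/(q + 2)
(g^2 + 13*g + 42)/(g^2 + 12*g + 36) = (g + 7)/(g + 6)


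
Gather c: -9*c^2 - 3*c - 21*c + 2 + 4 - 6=-9*c^2 - 24*c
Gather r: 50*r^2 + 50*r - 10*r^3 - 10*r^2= -10*r^3 + 40*r^2 + 50*r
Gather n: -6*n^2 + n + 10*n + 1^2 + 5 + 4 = -6*n^2 + 11*n + 10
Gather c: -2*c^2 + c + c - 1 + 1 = -2*c^2 + 2*c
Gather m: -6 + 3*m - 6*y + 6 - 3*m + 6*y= 0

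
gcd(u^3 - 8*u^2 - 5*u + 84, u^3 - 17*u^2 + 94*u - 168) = u^2 - 11*u + 28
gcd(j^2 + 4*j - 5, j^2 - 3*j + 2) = j - 1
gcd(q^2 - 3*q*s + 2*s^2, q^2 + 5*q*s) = 1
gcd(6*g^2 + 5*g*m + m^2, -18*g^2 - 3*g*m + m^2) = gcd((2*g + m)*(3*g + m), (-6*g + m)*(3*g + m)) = 3*g + m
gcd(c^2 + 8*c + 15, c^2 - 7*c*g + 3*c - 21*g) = c + 3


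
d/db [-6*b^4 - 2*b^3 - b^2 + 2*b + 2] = -24*b^3 - 6*b^2 - 2*b + 2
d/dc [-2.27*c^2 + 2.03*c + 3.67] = 2.03 - 4.54*c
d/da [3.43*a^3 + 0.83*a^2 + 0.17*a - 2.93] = 10.29*a^2 + 1.66*a + 0.17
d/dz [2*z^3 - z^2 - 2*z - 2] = 6*z^2 - 2*z - 2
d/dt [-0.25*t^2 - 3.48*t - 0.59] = -0.5*t - 3.48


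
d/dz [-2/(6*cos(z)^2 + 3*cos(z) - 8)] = -6*(4*cos(z) + 1)*sin(z)/(6*cos(z)^2 + 3*cos(z) - 8)^2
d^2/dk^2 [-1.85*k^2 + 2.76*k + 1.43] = -3.70000000000000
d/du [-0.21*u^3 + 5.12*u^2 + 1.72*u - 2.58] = -0.63*u^2 + 10.24*u + 1.72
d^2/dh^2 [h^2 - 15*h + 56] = 2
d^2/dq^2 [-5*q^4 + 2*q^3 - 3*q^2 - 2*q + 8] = -60*q^2 + 12*q - 6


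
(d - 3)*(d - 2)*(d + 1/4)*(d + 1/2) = d^4 - 17*d^3/4 + 19*d^2/8 + 31*d/8 + 3/4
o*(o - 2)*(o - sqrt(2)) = o^3 - 2*o^2 - sqrt(2)*o^2 + 2*sqrt(2)*o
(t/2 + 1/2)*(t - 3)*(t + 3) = t^3/2 + t^2/2 - 9*t/2 - 9/2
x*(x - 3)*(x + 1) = x^3 - 2*x^2 - 3*x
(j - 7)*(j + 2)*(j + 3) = j^3 - 2*j^2 - 29*j - 42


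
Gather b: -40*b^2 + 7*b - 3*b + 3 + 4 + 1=-40*b^2 + 4*b + 8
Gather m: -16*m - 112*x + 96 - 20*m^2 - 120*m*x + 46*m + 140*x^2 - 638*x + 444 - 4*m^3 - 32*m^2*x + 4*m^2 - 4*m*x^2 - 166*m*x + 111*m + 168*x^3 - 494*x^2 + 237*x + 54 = -4*m^3 + m^2*(-32*x - 16) + m*(-4*x^2 - 286*x + 141) + 168*x^3 - 354*x^2 - 513*x + 594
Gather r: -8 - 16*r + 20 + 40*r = 24*r + 12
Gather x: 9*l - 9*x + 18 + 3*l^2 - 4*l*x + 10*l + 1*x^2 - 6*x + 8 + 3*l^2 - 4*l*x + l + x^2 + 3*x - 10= 6*l^2 + 20*l + 2*x^2 + x*(-8*l - 12) + 16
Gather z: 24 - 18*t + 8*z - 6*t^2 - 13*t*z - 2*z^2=-6*t^2 - 18*t - 2*z^2 + z*(8 - 13*t) + 24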